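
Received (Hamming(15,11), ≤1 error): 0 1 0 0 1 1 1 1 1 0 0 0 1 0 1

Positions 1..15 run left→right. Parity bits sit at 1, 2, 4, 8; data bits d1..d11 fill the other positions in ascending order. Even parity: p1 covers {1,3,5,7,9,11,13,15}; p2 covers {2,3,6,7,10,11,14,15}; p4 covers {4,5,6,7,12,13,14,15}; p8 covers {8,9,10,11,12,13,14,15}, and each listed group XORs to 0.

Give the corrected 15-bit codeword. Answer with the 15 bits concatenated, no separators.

010001111000101

s1 (pos 1,3,5,7,9,11,13,15): 0⊕0⊕1⊕1⊕1⊕0⊕1⊕1 = 1
s2 (pos 2,3,6,7,10,11,14,15): 1⊕0⊕1⊕1⊕0⊕0⊕0⊕1 = 0
s4 (pos 4,5,6,7,12,13,14,15): 0⊕1⊕1⊕1⊕0⊕1⊕0⊕1 = 1
s8 (pos 8,9,10,11,12,13,14,15): 1⊕1⊕0⊕0⊕0⊕1⊕0⊕1 = 0
Syndrome s8…s1 = 0101 → error at position 5.
Flip position 5: 010011111000101 → 010001111000101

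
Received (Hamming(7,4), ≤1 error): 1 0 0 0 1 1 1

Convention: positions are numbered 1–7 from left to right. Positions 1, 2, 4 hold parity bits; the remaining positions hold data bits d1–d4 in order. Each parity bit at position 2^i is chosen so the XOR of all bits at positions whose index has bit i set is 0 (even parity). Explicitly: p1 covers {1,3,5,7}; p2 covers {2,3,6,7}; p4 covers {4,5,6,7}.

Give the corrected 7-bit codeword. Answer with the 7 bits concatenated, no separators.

s1 (pos 1,3,5,7): 1⊕0⊕1⊕1 = 1
s2 (pos 2,3,6,7): 0⊕0⊕1⊕1 = 0
s4 (pos 4,5,6,7): 0⊕1⊕1⊕1 = 1
Syndrome s4…s1 = 101 → error at position 5.
Flip position 5: 1000111 → 1000011

1000011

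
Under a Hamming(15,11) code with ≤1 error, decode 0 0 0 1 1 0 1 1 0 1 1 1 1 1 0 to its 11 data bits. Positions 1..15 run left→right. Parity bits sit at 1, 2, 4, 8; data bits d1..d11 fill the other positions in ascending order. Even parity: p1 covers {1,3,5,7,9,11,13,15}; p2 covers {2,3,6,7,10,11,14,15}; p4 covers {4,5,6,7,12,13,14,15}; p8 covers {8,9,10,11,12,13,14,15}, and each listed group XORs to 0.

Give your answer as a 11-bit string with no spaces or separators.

s1 (pos 1,3,5,7,9,11,13,15): 0⊕0⊕1⊕1⊕0⊕1⊕1⊕0 = 0
s2 (pos 2,3,6,7,10,11,14,15): 0⊕0⊕0⊕1⊕1⊕1⊕1⊕0 = 0
s4 (pos 4,5,6,7,12,13,14,15): 1⊕1⊕0⊕1⊕1⊕1⊕1⊕0 = 0
s8 (pos 8,9,10,11,12,13,14,15): 1⊕0⊕1⊕1⊕1⊕1⊕1⊕0 = 0
Syndrome s8…s1 = 0000 → no error.
Read data bits from positions 3,5,6,7,9,10,11,12,13,14,15: 01010111110

01010111110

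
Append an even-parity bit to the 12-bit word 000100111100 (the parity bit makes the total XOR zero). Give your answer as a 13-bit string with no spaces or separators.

0001001111001

XOR of the 12 data bits: 0⊕0⊕0⊕1⊕0⊕0⊕1⊕1⊕1⊕1⊕0⊕0 = 1
Parity bit = 1 (so all 13 bits XOR to 0).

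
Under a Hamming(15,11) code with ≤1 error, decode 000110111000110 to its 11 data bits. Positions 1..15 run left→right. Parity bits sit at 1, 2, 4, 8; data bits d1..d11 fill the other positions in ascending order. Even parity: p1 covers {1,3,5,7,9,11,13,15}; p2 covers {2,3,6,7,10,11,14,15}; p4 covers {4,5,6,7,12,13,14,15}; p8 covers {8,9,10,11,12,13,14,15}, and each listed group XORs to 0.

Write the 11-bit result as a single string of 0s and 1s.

01011000110

s1 (pos 1,3,5,7,9,11,13,15): 0⊕0⊕1⊕1⊕1⊕0⊕1⊕0 = 0
s2 (pos 2,3,6,7,10,11,14,15): 0⊕0⊕0⊕1⊕0⊕0⊕1⊕0 = 0
s4 (pos 4,5,6,7,12,13,14,15): 1⊕1⊕0⊕1⊕0⊕1⊕1⊕0 = 1
s8 (pos 8,9,10,11,12,13,14,15): 1⊕1⊕0⊕0⊕0⊕1⊕1⊕0 = 0
Syndrome s8…s1 = 0100 → error at position 4.
Flip position 4: 000110111000110 → 000010111000110
Read data bits from positions 3,5,6,7,9,10,11,12,13,14,15: 01011000110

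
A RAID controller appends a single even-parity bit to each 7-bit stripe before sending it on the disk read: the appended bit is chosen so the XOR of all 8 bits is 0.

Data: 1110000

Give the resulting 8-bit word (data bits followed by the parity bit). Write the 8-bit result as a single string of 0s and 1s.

11100001

XOR of the 7 data bits: 1⊕1⊕1⊕0⊕0⊕0⊕0 = 1
Parity bit = 1 (so all 8 bits XOR to 0).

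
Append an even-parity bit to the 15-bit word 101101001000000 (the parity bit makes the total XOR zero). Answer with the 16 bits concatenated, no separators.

XOR of the 15 data bits: 1⊕0⊕1⊕1⊕0⊕1⊕0⊕0⊕1⊕0⊕0⊕0⊕0⊕0⊕0 = 1
Parity bit = 1 (so all 16 bits XOR to 0).

1011010010000001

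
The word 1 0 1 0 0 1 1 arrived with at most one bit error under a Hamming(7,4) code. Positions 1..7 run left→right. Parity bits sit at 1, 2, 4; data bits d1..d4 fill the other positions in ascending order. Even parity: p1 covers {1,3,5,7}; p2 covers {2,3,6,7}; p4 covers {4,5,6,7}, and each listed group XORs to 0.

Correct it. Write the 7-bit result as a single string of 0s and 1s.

s1 (pos 1,3,5,7): 1⊕1⊕0⊕1 = 1
s2 (pos 2,3,6,7): 0⊕1⊕1⊕1 = 1
s4 (pos 4,5,6,7): 0⊕0⊕1⊕1 = 0
Syndrome s4…s1 = 011 → error at position 3.
Flip position 3: 1010011 → 1000011

1000011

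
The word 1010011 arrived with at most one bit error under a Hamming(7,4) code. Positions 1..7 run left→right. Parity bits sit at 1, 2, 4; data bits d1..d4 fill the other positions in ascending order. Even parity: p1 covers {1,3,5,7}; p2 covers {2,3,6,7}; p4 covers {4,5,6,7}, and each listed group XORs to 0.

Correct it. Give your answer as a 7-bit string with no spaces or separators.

s1 (pos 1,3,5,7): 1⊕1⊕0⊕1 = 1
s2 (pos 2,3,6,7): 0⊕1⊕1⊕1 = 1
s4 (pos 4,5,6,7): 0⊕0⊕1⊕1 = 0
Syndrome s4…s1 = 011 → error at position 3.
Flip position 3: 1010011 → 1000011

1000011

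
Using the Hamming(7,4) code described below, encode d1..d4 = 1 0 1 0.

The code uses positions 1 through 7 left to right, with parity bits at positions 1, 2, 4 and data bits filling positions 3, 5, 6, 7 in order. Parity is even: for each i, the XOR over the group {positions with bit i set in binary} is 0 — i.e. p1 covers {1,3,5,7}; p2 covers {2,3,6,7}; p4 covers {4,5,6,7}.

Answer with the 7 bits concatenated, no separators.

1011010

Place data at non-parity positions: p1 p2 1 p4 0 1 0
p1 (pos 1,3,5,7): XOR of data positions = 1⊕0⊕0 = 1
p2 (pos 2,3,6,7): XOR of data positions = 1⊕1⊕0 = 0
p4 (pos 4,5,6,7): XOR of data positions = 0⊕1⊕0 = 1
Codeword: 1011010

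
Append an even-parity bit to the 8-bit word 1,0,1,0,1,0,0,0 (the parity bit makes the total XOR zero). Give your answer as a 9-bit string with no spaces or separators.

101010001

XOR of the 8 data bits: 1⊕0⊕1⊕0⊕1⊕0⊕0⊕0 = 1
Parity bit = 1 (so all 9 bits XOR to 0).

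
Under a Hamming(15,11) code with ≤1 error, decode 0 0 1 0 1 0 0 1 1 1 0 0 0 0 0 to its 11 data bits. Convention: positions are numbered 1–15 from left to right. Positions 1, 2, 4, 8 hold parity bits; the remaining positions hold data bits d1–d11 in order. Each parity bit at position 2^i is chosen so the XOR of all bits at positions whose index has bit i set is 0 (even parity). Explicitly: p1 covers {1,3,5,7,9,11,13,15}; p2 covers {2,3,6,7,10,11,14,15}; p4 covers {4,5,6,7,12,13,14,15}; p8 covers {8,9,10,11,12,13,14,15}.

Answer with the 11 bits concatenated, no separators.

s1 (pos 1,3,5,7,9,11,13,15): 0⊕1⊕1⊕0⊕1⊕0⊕0⊕0 = 1
s2 (pos 2,3,6,7,10,11,14,15): 0⊕1⊕0⊕0⊕1⊕0⊕0⊕0 = 0
s4 (pos 4,5,6,7,12,13,14,15): 0⊕1⊕0⊕0⊕0⊕0⊕0⊕0 = 1
s8 (pos 8,9,10,11,12,13,14,15): 1⊕1⊕1⊕0⊕0⊕0⊕0⊕0 = 1
Syndrome s8…s1 = 1101 → error at position 13.
Flip position 13: 001010011100000 → 001010011100100
Read data bits from positions 3,5,6,7,9,10,11,12,13,14,15: 11001100100

11001100100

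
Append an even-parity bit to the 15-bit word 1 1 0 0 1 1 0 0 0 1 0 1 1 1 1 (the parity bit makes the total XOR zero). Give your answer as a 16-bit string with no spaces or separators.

1100110001011111

XOR of the 15 data bits: 1⊕1⊕0⊕0⊕1⊕1⊕0⊕0⊕0⊕1⊕0⊕1⊕1⊕1⊕1 = 1
Parity bit = 1 (so all 16 bits XOR to 0).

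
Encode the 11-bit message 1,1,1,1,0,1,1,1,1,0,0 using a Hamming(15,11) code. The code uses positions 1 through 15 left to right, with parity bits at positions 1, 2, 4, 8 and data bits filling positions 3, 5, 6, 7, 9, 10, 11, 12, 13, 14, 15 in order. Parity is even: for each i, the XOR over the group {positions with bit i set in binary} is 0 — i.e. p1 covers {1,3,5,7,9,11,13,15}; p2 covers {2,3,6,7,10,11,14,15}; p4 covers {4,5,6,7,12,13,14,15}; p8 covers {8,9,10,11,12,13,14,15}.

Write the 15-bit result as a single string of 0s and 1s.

111111100111100

Place data at non-parity positions: p1 p2 1 p4 1 1 1 p8 0 1 1 1 1 0 0
p1 (pos 1,3,5,7,9,11,13,15): XOR of data positions = 1⊕1⊕1⊕0⊕1⊕1⊕0 = 1
p2 (pos 2,3,6,7,10,11,14,15): XOR of data positions = 1⊕1⊕1⊕1⊕1⊕0⊕0 = 1
p4 (pos 4,5,6,7,12,13,14,15): XOR of data positions = 1⊕1⊕1⊕1⊕1⊕0⊕0 = 1
p8 (pos 8,9,10,11,12,13,14,15): XOR of data positions = 0⊕1⊕1⊕1⊕1⊕0⊕0 = 0
Codeword: 111111100111100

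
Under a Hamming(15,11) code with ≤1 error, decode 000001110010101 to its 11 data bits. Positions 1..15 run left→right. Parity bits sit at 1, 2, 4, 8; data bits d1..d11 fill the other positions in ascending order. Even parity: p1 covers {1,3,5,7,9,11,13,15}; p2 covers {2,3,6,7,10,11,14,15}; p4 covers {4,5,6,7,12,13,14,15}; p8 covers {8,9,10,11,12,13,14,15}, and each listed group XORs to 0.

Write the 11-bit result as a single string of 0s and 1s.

s1 (pos 1,3,5,7,9,11,13,15): 0⊕0⊕0⊕1⊕0⊕1⊕1⊕1 = 0
s2 (pos 2,3,6,7,10,11,14,15): 0⊕0⊕1⊕1⊕0⊕1⊕0⊕1 = 0
s4 (pos 4,5,6,7,12,13,14,15): 0⊕0⊕1⊕1⊕0⊕1⊕0⊕1 = 0
s8 (pos 8,9,10,11,12,13,14,15): 1⊕0⊕0⊕1⊕0⊕1⊕0⊕1 = 0
Syndrome s8…s1 = 0000 → no error.
Read data bits from positions 3,5,6,7,9,10,11,12,13,14,15: 00110010101

00110010101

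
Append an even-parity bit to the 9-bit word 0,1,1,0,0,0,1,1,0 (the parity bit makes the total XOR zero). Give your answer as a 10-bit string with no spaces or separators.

XOR of the 9 data bits: 0⊕1⊕1⊕0⊕0⊕0⊕1⊕1⊕0 = 0
Parity bit = 0 (so all 10 bits XOR to 0).

0110001100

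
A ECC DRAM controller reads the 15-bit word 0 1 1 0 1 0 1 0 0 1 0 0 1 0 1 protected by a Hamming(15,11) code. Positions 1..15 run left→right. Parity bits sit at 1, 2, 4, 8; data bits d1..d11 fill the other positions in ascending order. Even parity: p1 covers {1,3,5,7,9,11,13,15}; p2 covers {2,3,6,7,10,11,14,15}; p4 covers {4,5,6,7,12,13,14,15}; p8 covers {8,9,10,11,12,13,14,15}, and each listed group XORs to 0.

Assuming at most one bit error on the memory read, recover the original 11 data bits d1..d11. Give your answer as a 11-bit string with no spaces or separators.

s1 (pos 1,3,5,7,9,11,13,15): 0⊕1⊕1⊕1⊕0⊕0⊕1⊕1 = 1
s2 (pos 2,3,6,7,10,11,14,15): 1⊕1⊕0⊕1⊕1⊕0⊕0⊕1 = 1
s4 (pos 4,5,6,7,12,13,14,15): 0⊕1⊕0⊕1⊕0⊕1⊕0⊕1 = 0
s8 (pos 8,9,10,11,12,13,14,15): 0⊕0⊕1⊕0⊕0⊕1⊕0⊕1 = 1
Syndrome s8…s1 = 1011 → error at position 11.
Flip position 11: 011010100100101 → 011010100110101
Read data bits from positions 3,5,6,7,9,10,11,12,13,14,15: 11010110101

11010110101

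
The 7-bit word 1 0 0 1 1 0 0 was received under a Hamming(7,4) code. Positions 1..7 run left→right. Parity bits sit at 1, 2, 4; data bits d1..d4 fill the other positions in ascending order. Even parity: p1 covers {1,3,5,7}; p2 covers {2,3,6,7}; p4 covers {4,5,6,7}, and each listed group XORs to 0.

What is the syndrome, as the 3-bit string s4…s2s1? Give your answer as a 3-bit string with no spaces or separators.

s1 (pos 1,3,5,7): 1⊕0⊕1⊕0 = 0
s2 (pos 2,3,6,7): 0⊕0⊕0⊕0 = 0
s4 (pos 4,5,6,7): 1⊕1⊕0⊕0 = 0
Syndrome s4…s1 = 000 → no error.

000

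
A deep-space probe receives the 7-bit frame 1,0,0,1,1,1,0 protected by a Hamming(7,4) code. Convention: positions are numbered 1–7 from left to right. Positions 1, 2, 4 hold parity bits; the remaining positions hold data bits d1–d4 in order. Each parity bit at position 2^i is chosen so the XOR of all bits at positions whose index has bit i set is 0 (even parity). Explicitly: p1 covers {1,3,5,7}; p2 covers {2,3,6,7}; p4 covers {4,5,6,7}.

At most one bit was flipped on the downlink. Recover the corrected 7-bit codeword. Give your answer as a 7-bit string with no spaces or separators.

s1 (pos 1,3,5,7): 1⊕0⊕1⊕0 = 0
s2 (pos 2,3,6,7): 0⊕0⊕1⊕0 = 1
s4 (pos 4,5,6,7): 1⊕1⊕1⊕0 = 1
Syndrome s4…s1 = 110 → error at position 6.
Flip position 6: 1001110 → 1001100

1001100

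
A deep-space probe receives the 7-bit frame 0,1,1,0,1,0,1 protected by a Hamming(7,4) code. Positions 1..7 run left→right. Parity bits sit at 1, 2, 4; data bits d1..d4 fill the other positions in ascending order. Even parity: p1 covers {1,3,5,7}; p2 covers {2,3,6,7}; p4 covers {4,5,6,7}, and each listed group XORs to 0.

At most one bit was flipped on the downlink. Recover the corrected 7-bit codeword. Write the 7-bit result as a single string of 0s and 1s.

s1 (pos 1,3,5,7): 0⊕1⊕1⊕1 = 1
s2 (pos 2,3,6,7): 1⊕1⊕0⊕1 = 1
s4 (pos 4,5,6,7): 0⊕1⊕0⊕1 = 0
Syndrome s4…s1 = 011 → error at position 3.
Flip position 3: 0110101 → 0100101

0100101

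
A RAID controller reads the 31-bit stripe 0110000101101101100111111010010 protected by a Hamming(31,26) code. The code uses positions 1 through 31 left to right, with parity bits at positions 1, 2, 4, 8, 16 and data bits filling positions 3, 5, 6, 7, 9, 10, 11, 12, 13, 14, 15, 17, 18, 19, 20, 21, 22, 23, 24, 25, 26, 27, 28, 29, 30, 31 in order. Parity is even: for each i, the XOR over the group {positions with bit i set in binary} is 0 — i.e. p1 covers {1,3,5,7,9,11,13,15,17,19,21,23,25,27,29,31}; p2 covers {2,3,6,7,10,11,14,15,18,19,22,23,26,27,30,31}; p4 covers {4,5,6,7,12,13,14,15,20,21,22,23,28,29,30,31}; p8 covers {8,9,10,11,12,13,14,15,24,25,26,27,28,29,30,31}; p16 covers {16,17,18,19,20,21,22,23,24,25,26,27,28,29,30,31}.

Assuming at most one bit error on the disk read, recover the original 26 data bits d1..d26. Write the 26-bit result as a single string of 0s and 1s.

s1 (pos 1,3,5,7,9,11,13,15,17,19,21,23,25,27,29,31): 0⊕1⊕0⊕0⊕0⊕1⊕1⊕0⊕1⊕0⊕1⊕1⊕1⊕1⊕0⊕0 = 0
s2 (pos 2,3,6,7,10,11,14,15,18,19,22,23,26,27,30,31): 1⊕1⊕0⊕0⊕1⊕1⊕1⊕0⊕0⊕0⊕1⊕1⊕0⊕1⊕1⊕0 = 1
s4 (pos 4,5,6,7,12,13,14,15,20,21,22,23,28,29,30,31): 0⊕0⊕0⊕0⊕0⊕1⊕1⊕0⊕1⊕1⊕1⊕1⊕0⊕0⊕1⊕0 = 1
s8 (pos 8,9,10,11,12,13,14,15,24,25,26,27,28,29,30,31): 1⊕0⊕1⊕1⊕0⊕1⊕1⊕0⊕1⊕1⊕0⊕1⊕0⊕0⊕1⊕0 = 1
s16 (pos 16,17,18,19,20,21,22,23,24,25,26,27,28,29,30,31): 1⊕1⊕0⊕0⊕1⊕1⊕1⊕1⊕1⊕1⊕0⊕1⊕0⊕0⊕1⊕0 = 0
Syndrome s16…s1 = 01110 → error at position 14.
Flip position 14: 0110000101101101100111111010010 → 0110000101101001100111111010010
Read data bits from positions 3,5,6,7,9,10,11,12,13,14,15,17,18,19,20,21,22,23,24,25,26,27,28,29,30,31: 10000110100100111111010010

10000110100100111111010010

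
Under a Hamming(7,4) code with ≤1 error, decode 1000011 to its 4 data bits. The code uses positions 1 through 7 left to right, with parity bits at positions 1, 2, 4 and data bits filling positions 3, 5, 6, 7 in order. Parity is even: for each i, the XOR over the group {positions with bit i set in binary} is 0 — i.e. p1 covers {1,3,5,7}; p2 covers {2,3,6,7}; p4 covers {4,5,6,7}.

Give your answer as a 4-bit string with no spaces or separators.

0011

s1 (pos 1,3,5,7): 1⊕0⊕0⊕1 = 0
s2 (pos 2,3,6,7): 0⊕0⊕1⊕1 = 0
s4 (pos 4,5,6,7): 0⊕0⊕1⊕1 = 0
Syndrome s4…s1 = 000 → no error.
Read data bits from positions 3,5,6,7: 0011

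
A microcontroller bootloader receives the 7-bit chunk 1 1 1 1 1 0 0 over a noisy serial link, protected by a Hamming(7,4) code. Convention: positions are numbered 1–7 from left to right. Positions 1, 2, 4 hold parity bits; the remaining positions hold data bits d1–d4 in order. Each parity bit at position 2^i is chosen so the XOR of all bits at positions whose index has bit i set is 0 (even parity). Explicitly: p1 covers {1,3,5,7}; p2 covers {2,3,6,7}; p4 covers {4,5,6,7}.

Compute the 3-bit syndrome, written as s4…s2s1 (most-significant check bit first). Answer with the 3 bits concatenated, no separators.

s1 (pos 1,3,5,7): 1⊕1⊕1⊕0 = 1
s2 (pos 2,3,6,7): 1⊕1⊕0⊕0 = 0
s4 (pos 4,5,6,7): 1⊕1⊕0⊕0 = 0
Syndrome s4…s1 = 001 → error at position 1.

001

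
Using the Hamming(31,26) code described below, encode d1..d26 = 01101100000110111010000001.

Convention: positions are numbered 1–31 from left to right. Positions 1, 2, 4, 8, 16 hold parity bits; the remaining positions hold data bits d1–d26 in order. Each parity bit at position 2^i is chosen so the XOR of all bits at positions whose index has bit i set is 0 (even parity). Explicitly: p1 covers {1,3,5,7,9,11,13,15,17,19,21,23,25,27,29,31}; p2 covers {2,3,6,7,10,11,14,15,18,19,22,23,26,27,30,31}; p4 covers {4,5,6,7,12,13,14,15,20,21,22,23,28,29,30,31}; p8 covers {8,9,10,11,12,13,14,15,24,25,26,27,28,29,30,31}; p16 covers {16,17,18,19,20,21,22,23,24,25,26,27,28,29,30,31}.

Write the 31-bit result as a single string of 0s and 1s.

1100110011000001110111010000001

Place data at non-parity positions: p1 p2 0 p4 1 1 0 p8 1 1 0 0 0 0 0 p16 1 1 0 1 1 1 0 1 0 0 0 0 0 0 1
p1 (pos 1,3,5,7,9,11,13,15,17,19,21,23,25,27,29,31): XOR of data positions = 0⊕1⊕0⊕1⊕0⊕0⊕0⊕1⊕0⊕1⊕0⊕0⊕0⊕0⊕1 = 1
p2 (pos 2,3,6,7,10,11,14,15,18,19,22,23,26,27,30,31): XOR of data positions = 0⊕1⊕0⊕1⊕0⊕0⊕0⊕1⊕0⊕1⊕0⊕0⊕0⊕0⊕1 = 1
p4 (pos 4,5,6,7,12,13,14,15,20,21,22,23,28,29,30,31): XOR of data positions = 1⊕1⊕0⊕0⊕0⊕0⊕0⊕1⊕1⊕1⊕0⊕0⊕0⊕0⊕1 = 0
p8 (pos 8,9,10,11,12,13,14,15,24,25,26,27,28,29,30,31): XOR of data positions = 1⊕1⊕0⊕0⊕0⊕0⊕0⊕1⊕0⊕0⊕0⊕0⊕0⊕0⊕1 = 0
p16 (pos 16,17,18,19,20,21,22,23,24,25,26,27,28,29,30,31): XOR of data positions = 1⊕1⊕0⊕1⊕1⊕1⊕0⊕1⊕0⊕0⊕0⊕0⊕0⊕0⊕1 = 1
Codeword: 1100110011000001110111010000001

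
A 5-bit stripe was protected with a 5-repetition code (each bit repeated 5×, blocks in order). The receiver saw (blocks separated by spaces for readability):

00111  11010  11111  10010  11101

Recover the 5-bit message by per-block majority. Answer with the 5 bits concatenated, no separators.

11101

Block 1 (00111): 3 ones → 1
Block 2 (11010): 3 ones → 1
Block 3 (11111): 5 ones → 1
Block 4 (10010): 2 ones → 0
Block 5 (11101): 4 ones → 1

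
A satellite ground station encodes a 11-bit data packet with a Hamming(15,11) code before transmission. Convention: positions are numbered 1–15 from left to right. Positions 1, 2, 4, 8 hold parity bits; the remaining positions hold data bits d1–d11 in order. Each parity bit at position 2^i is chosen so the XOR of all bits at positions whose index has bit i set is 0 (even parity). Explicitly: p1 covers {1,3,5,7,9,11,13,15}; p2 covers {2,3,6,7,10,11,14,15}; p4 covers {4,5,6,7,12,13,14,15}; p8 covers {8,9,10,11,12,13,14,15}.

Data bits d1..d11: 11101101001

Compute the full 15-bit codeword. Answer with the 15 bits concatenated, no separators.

Place data at non-parity positions: p1 p2 1 p4 1 1 0 p8 1 1 0 1 0 0 1
p1 (pos 1,3,5,7,9,11,13,15): XOR of data positions = 1⊕1⊕0⊕1⊕0⊕0⊕1 = 0
p2 (pos 2,3,6,7,10,11,14,15): XOR of data positions = 1⊕1⊕0⊕1⊕0⊕0⊕1 = 0
p4 (pos 4,5,6,7,12,13,14,15): XOR of data positions = 1⊕1⊕0⊕1⊕0⊕0⊕1 = 0
p8 (pos 8,9,10,11,12,13,14,15): XOR of data positions = 1⊕1⊕0⊕1⊕0⊕0⊕1 = 0
Codeword: 001011001101001

001011001101001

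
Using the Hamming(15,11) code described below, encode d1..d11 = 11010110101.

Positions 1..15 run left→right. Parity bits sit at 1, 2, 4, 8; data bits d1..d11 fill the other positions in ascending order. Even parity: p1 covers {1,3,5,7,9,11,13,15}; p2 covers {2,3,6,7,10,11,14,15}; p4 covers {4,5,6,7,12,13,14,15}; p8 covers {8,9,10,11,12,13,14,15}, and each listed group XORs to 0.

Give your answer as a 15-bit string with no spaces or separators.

011010100110101

Place data at non-parity positions: p1 p2 1 p4 1 0 1 p8 0 1 1 0 1 0 1
p1 (pos 1,3,5,7,9,11,13,15): XOR of data positions = 1⊕1⊕1⊕0⊕1⊕1⊕1 = 0
p2 (pos 2,3,6,7,10,11,14,15): XOR of data positions = 1⊕0⊕1⊕1⊕1⊕0⊕1 = 1
p4 (pos 4,5,6,7,12,13,14,15): XOR of data positions = 1⊕0⊕1⊕0⊕1⊕0⊕1 = 0
p8 (pos 8,9,10,11,12,13,14,15): XOR of data positions = 0⊕1⊕1⊕0⊕1⊕0⊕1 = 0
Codeword: 011010100110101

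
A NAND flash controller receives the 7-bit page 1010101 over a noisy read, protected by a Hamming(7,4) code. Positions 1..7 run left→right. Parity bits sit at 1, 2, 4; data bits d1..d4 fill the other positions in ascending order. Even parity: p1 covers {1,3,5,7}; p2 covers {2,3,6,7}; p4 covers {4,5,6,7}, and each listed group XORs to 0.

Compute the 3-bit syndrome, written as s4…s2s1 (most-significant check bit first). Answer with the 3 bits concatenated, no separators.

000

s1 (pos 1,3,5,7): 1⊕1⊕1⊕1 = 0
s2 (pos 2,3,6,7): 0⊕1⊕0⊕1 = 0
s4 (pos 4,5,6,7): 0⊕1⊕0⊕1 = 0
Syndrome s4…s1 = 000 → no error.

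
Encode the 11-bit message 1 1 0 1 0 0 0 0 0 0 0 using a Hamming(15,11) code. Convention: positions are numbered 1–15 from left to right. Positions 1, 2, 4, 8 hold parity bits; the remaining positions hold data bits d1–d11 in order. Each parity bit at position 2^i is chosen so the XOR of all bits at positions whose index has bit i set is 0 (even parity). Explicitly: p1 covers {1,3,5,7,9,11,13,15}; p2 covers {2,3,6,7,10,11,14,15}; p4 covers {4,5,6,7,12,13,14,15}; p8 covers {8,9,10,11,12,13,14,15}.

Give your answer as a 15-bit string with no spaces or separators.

Place data at non-parity positions: p1 p2 1 p4 1 0 1 p8 0 0 0 0 0 0 0
p1 (pos 1,3,5,7,9,11,13,15): XOR of data positions = 1⊕1⊕1⊕0⊕0⊕0⊕0 = 1
p2 (pos 2,3,6,7,10,11,14,15): XOR of data positions = 1⊕0⊕1⊕0⊕0⊕0⊕0 = 0
p4 (pos 4,5,6,7,12,13,14,15): XOR of data positions = 1⊕0⊕1⊕0⊕0⊕0⊕0 = 0
p8 (pos 8,9,10,11,12,13,14,15): XOR of data positions = 0⊕0⊕0⊕0⊕0⊕0⊕0 = 0
Codeword: 101010100000000

101010100000000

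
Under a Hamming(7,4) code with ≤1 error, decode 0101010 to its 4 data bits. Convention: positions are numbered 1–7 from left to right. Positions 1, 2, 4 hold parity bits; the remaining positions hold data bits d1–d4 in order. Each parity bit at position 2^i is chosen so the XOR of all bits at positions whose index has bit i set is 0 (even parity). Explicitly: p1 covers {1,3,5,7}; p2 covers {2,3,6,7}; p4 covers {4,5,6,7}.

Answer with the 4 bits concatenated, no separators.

s1 (pos 1,3,5,7): 0⊕0⊕0⊕0 = 0
s2 (pos 2,3,6,7): 1⊕0⊕1⊕0 = 0
s4 (pos 4,5,6,7): 1⊕0⊕1⊕0 = 0
Syndrome s4…s1 = 000 → no error.
Read data bits from positions 3,5,6,7: 0010

0010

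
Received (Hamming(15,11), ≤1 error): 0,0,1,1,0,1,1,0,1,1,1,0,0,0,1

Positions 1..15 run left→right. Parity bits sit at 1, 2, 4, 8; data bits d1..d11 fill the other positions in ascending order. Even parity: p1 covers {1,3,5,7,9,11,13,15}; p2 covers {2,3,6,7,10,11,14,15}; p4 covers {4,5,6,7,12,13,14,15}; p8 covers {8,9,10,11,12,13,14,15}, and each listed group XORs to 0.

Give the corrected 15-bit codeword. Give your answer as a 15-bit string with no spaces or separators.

s1 (pos 1,3,5,7,9,11,13,15): 0⊕1⊕0⊕1⊕1⊕1⊕0⊕1 = 1
s2 (pos 2,3,6,7,10,11,14,15): 0⊕1⊕1⊕1⊕1⊕1⊕0⊕1 = 0
s4 (pos 4,5,6,7,12,13,14,15): 1⊕0⊕1⊕1⊕0⊕0⊕0⊕1 = 0
s8 (pos 8,9,10,11,12,13,14,15): 0⊕1⊕1⊕1⊕0⊕0⊕0⊕1 = 0
Syndrome s8…s1 = 0001 → error at position 1.
Flip position 1: 001101101110001 → 101101101110001

101101101110001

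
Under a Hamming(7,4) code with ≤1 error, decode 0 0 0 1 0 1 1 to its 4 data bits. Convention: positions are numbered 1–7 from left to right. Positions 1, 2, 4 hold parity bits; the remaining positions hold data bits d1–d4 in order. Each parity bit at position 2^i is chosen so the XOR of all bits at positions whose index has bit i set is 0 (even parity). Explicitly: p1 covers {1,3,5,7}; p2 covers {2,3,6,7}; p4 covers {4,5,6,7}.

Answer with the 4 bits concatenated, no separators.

0111

s1 (pos 1,3,5,7): 0⊕0⊕0⊕1 = 1
s2 (pos 2,3,6,7): 0⊕0⊕1⊕1 = 0
s4 (pos 4,5,6,7): 1⊕0⊕1⊕1 = 1
Syndrome s4…s1 = 101 → error at position 5.
Flip position 5: 0001011 → 0001111
Read data bits from positions 3,5,6,7: 0111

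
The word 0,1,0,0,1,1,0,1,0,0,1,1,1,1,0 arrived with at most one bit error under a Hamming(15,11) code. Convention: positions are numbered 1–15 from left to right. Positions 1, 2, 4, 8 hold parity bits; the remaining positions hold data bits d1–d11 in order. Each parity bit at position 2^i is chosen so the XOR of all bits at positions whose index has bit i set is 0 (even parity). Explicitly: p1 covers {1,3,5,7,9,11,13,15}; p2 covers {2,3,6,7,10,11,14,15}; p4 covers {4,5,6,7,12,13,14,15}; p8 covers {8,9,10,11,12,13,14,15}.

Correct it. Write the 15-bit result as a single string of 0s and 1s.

s1 (pos 1,3,5,7,9,11,13,15): 0⊕0⊕1⊕0⊕0⊕1⊕1⊕0 = 1
s2 (pos 2,3,6,7,10,11,14,15): 1⊕0⊕1⊕0⊕0⊕1⊕1⊕0 = 0
s4 (pos 4,5,6,7,12,13,14,15): 0⊕1⊕1⊕0⊕1⊕1⊕1⊕0 = 1
s8 (pos 8,9,10,11,12,13,14,15): 1⊕0⊕0⊕1⊕1⊕1⊕1⊕0 = 1
Syndrome s8…s1 = 1101 → error at position 13.
Flip position 13: 010011010011110 → 010011010011010

010011010011010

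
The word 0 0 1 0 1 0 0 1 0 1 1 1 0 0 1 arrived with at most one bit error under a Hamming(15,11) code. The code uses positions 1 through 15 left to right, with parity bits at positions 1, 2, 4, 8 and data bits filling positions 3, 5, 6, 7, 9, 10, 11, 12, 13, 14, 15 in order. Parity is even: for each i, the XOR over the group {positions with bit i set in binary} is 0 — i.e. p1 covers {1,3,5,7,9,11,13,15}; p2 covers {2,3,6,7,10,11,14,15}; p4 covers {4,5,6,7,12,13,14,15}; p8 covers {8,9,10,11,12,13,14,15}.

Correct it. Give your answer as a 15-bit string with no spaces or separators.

s1 (pos 1,3,5,7,9,11,13,15): 0⊕1⊕1⊕0⊕0⊕1⊕0⊕1 = 0
s2 (pos 2,3,6,7,10,11,14,15): 0⊕1⊕0⊕0⊕1⊕1⊕0⊕1 = 0
s4 (pos 4,5,6,7,12,13,14,15): 0⊕1⊕0⊕0⊕1⊕0⊕0⊕1 = 1
s8 (pos 8,9,10,11,12,13,14,15): 1⊕0⊕1⊕1⊕1⊕0⊕0⊕1 = 1
Syndrome s8…s1 = 1100 → error at position 12.
Flip position 12: 001010010111001 → 001010010110001

001010010110001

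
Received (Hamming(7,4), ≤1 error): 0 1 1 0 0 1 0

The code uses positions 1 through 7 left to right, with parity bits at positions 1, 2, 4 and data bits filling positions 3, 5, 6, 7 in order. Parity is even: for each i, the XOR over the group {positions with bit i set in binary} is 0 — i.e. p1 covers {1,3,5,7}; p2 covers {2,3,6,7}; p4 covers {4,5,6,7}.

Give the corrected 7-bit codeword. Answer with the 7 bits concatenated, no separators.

0110011

s1 (pos 1,3,5,7): 0⊕1⊕0⊕0 = 1
s2 (pos 2,3,6,7): 1⊕1⊕1⊕0 = 1
s4 (pos 4,5,6,7): 0⊕0⊕1⊕0 = 1
Syndrome s4…s1 = 111 → error at position 7.
Flip position 7: 0110010 → 0110011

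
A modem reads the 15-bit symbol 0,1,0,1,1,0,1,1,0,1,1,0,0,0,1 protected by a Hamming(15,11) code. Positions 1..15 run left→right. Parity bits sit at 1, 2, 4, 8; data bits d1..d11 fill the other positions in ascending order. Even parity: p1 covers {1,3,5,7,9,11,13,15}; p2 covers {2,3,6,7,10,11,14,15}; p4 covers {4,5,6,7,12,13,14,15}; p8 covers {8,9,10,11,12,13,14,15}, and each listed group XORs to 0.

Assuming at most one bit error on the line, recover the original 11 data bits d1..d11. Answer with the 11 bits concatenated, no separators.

01010110001

s1 (pos 1,3,5,7,9,11,13,15): 0⊕0⊕1⊕1⊕0⊕1⊕0⊕1 = 0
s2 (pos 2,3,6,7,10,11,14,15): 1⊕0⊕0⊕1⊕1⊕1⊕0⊕1 = 1
s4 (pos 4,5,6,7,12,13,14,15): 1⊕1⊕0⊕1⊕0⊕0⊕0⊕1 = 0
s8 (pos 8,9,10,11,12,13,14,15): 1⊕0⊕1⊕1⊕0⊕0⊕0⊕1 = 0
Syndrome s8…s1 = 0010 → error at position 2.
Flip position 2: 010110110110001 → 000110110110001
Read data bits from positions 3,5,6,7,9,10,11,12,13,14,15: 01010110001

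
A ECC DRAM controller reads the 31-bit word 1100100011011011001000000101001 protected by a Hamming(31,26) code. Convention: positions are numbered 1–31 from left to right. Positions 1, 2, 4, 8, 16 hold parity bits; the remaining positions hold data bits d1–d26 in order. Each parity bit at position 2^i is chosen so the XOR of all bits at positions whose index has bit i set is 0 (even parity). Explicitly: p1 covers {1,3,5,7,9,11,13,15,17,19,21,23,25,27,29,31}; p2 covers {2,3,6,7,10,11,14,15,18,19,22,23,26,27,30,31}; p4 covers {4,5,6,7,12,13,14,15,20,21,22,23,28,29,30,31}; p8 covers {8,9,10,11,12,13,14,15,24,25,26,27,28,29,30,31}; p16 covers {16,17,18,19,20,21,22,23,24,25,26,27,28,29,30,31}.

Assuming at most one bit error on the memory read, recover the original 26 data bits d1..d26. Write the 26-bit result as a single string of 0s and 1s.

01001101101101000000101001

s1 (pos 1,3,5,7,9,11,13,15,17,19,21,23,25,27,29,31): 1⊕0⊕1⊕0⊕1⊕0⊕1⊕1⊕0⊕1⊕0⊕0⊕0⊕0⊕0⊕1 = 1
s2 (pos 2,3,6,7,10,11,14,15,18,19,22,23,26,27,30,31): 1⊕0⊕0⊕0⊕1⊕0⊕0⊕1⊕0⊕1⊕0⊕0⊕1⊕0⊕0⊕1 = 0
s4 (pos 4,5,6,7,12,13,14,15,20,21,22,23,28,29,30,31): 0⊕1⊕0⊕0⊕1⊕1⊕0⊕1⊕0⊕0⊕0⊕0⊕1⊕0⊕0⊕1 = 0
s8 (pos 8,9,10,11,12,13,14,15,24,25,26,27,28,29,30,31): 0⊕1⊕1⊕0⊕1⊕1⊕0⊕1⊕0⊕0⊕1⊕0⊕1⊕0⊕0⊕1 = 0
s16 (pos 16,17,18,19,20,21,22,23,24,25,26,27,28,29,30,31): 1⊕0⊕0⊕1⊕0⊕0⊕0⊕0⊕0⊕0⊕1⊕0⊕1⊕0⊕0⊕1 = 1
Syndrome s16…s1 = 10001 → error at position 17.
Flip position 17: 1100100011011011001000000101001 → 1100100011011011101000000101001
Read data bits from positions 3,5,6,7,9,10,11,12,13,14,15,17,18,19,20,21,22,23,24,25,26,27,28,29,30,31: 01001101101101000000101001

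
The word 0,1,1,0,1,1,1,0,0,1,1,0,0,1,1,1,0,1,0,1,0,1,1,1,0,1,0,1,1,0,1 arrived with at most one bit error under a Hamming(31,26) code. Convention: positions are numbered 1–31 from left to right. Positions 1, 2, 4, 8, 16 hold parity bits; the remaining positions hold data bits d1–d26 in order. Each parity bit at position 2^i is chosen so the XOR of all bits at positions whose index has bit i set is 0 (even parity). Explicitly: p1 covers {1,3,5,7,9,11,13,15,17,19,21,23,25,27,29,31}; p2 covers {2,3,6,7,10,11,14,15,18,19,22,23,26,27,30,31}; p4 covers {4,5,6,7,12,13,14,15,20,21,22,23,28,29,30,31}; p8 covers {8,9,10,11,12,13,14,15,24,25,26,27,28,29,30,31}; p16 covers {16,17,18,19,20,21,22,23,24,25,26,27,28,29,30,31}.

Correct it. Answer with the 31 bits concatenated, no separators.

s1 (pos 1,3,5,7,9,11,13,15,17,19,21,23,25,27,29,31): 0⊕1⊕1⊕1⊕0⊕1⊕0⊕1⊕0⊕0⊕0⊕1⊕0⊕0⊕1⊕1 = 0
s2 (pos 2,3,6,7,10,11,14,15,18,19,22,23,26,27,30,31): 1⊕1⊕1⊕1⊕1⊕1⊕1⊕1⊕1⊕0⊕1⊕1⊕1⊕0⊕0⊕1 = 1
s4 (pos 4,5,6,7,12,13,14,15,20,21,22,23,28,29,30,31): 0⊕1⊕1⊕1⊕0⊕0⊕1⊕1⊕1⊕0⊕1⊕1⊕1⊕1⊕0⊕1 = 1
s8 (pos 8,9,10,11,12,13,14,15,24,25,26,27,28,29,30,31): 0⊕0⊕1⊕1⊕0⊕0⊕1⊕1⊕1⊕0⊕1⊕0⊕1⊕1⊕0⊕1 = 1
s16 (pos 16,17,18,19,20,21,22,23,24,25,26,27,28,29,30,31): 1⊕0⊕1⊕0⊕1⊕0⊕1⊕1⊕1⊕0⊕1⊕0⊕1⊕1⊕0⊕1 = 0
Syndrome s16…s1 = 01110 → error at position 14.
Flip position 14: 0110111001100111010101110101101 → 0110111001100011010101110101101

0110111001100011010101110101101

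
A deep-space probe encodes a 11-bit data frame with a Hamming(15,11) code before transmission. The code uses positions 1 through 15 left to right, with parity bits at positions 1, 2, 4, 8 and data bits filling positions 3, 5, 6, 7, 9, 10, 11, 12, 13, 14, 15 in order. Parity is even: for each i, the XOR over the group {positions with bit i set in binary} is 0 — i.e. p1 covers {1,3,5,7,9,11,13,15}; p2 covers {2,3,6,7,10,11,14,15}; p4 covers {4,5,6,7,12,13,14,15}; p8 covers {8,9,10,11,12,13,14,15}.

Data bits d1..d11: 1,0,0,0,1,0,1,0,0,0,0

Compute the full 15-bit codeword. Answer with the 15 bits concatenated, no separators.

Place data at non-parity positions: p1 p2 1 p4 0 0 0 p8 1 0 1 0 0 0 0
p1 (pos 1,3,5,7,9,11,13,15): XOR of data positions = 1⊕0⊕0⊕1⊕1⊕0⊕0 = 1
p2 (pos 2,3,6,7,10,11,14,15): XOR of data positions = 1⊕0⊕0⊕0⊕1⊕0⊕0 = 0
p4 (pos 4,5,6,7,12,13,14,15): XOR of data positions = 0⊕0⊕0⊕0⊕0⊕0⊕0 = 0
p8 (pos 8,9,10,11,12,13,14,15): XOR of data positions = 1⊕0⊕1⊕0⊕0⊕0⊕0 = 0
Codeword: 101000001010000

101000001010000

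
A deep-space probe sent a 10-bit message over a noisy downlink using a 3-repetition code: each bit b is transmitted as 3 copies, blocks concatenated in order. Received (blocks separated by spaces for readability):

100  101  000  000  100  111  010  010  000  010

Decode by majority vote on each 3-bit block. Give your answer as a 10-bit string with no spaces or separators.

Block 1 (100): 1 one → 0
Block 2 (101): 2 ones → 1
Block 3 (000): 0 ones → 0
Block 4 (000): 0 ones → 0
Block 5 (100): 1 one → 0
Block 6 (111): 3 ones → 1
Block 7 (010): 1 one → 0
Block 8 (010): 1 one → 0
Block 9 (000): 0 ones → 0
Block 10 (010): 1 one → 0

0100010000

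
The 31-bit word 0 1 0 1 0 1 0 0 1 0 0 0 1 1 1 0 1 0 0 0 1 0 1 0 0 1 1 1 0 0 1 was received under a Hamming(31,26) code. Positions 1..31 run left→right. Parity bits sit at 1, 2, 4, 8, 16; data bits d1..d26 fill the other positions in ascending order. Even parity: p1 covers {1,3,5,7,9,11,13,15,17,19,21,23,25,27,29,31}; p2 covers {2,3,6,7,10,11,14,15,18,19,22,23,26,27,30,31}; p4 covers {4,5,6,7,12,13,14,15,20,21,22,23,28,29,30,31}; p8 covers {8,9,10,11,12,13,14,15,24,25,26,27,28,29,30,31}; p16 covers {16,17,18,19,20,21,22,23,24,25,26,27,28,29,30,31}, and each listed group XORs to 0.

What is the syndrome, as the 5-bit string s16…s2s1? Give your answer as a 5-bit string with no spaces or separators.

10100

s1 (pos 1,3,5,7,9,11,13,15,17,19,21,23,25,27,29,31): 0⊕0⊕0⊕0⊕1⊕0⊕1⊕1⊕1⊕0⊕1⊕1⊕0⊕1⊕0⊕1 = 0
s2 (pos 2,3,6,7,10,11,14,15,18,19,22,23,26,27,30,31): 1⊕0⊕1⊕0⊕0⊕0⊕1⊕1⊕0⊕0⊕0⊕1⊕1⊕1⊕0⊕1 = 0
s4 (pos 4,5,6,7,12,13,14,15,20,21,22,23,28,29,30,31): 1⊕0⊕1⊕0⊕0⊕1⊕1⊕1⊕0⊕1⊕0⊕1⊕1⊕0⊕0⊕1 = 1
s8 (pos 8,9,10,11,12,13,14,15,24,25,26,27,28,29,30,31): 0⊕1⊕0⊕0⊕0⊕1⊕1⊕1⊕0⊕0⊕1⊕1⊕1⊕0⊕0⊕1 = 0
s16 (pos 16,17,18,19,20,21,22,23,24,25,26,27,28,29,30,31): 0⊕1⊕0⊕0⊕0⊕1⊕0⊕1⊕0⊕0⊕1⊕1⊕1⊕0⊕0⊕1 = 1
Syndrome s16…s1 = 10100 → error at position 20.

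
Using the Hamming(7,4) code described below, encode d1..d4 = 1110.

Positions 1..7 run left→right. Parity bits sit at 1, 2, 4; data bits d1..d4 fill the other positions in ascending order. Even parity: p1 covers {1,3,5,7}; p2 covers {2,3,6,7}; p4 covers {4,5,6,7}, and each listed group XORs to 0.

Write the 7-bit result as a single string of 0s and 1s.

0010110

Place data at non-parity positions: p1 p2 1 p4 1 1 0
p1 (pos 1,3,5,7): XOR of data positions = 1⊕1⊕0 = 0
p2 (pos 2,3,6,7): XOR of data positions = 1⊕1⊕0 = 0
p4 (pos 4,5,6,7): XOR of data positions = 1⊕1⊕0 = 0
Codeword: 0010110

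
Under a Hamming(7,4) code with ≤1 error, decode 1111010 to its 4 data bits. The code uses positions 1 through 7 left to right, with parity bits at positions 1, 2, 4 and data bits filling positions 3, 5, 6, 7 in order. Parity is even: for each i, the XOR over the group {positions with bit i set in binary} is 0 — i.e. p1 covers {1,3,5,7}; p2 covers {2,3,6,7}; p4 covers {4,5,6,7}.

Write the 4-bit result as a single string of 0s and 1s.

s1 (pos 1,3,5,7): 1⊕1⊕0⊕0 = 0
s2 (pos 2,3,6,7): 1⊕1⊕1⊕0 = 1
s4 (pos 4,5,6,7): 1⊕0⊕1⊕0 = 0
Syndrome s4…s1 = 010 → error at position 2.
Flip position 2: 1111010 → 1011010
Read data bits from positions 3,5,6,7: 1010

1010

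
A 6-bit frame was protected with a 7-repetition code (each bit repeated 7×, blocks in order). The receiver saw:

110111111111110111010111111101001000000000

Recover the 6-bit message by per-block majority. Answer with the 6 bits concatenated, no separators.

Block 1 (1101111): 6 ones → 1
Block 2 (1111111): 7 ones → 1
Block 3 (0111010): 4 ones → 1
Block 4 (1111111): 7 ones → 1
Block 5 (0100100): 2 ones → 0
Block 6 (0000000): 0 ones → 0

111100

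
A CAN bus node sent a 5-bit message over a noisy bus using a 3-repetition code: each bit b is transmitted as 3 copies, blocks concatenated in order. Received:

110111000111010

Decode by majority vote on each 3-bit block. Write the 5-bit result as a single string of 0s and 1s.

11010

Block 1 (110): 2 ones → 1
Block 2 (111): 3 ones → 1
Block 3 (000): 0 ones → 0
Block 4 (111): 3 ones → 1
Block 5 (010): 1 one → 0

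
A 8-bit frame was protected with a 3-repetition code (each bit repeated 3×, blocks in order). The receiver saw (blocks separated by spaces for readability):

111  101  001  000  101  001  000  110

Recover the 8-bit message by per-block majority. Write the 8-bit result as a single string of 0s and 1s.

Block 1 (111): 3 ones → 1
Block 2 (101): 2 ones → 1
Block 3 (001): 1 one → 0
Block 4 (000): 0 ones → 0
Block 5 (101): 2 ones → 1
Block 6 (001): 1 one → 0
Block 7 (000): 0 ones → 0
Block 8 (110): 2 ones → 1

11001001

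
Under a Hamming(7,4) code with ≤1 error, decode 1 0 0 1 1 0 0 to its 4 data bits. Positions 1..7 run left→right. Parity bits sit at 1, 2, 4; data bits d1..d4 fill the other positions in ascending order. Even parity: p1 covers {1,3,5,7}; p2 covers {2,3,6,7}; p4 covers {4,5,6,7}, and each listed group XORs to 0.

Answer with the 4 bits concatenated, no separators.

s1 (pos 1,3,5,7): 1⊕0⊕1⊕0 = 0
s2 (pos 2,3,6,7): 0⊕0⊕0⊕0 = 0
s4 (pos 4,5,6,7): 1⊕1⊕0⊕0 = 0
Syndrome s4…s1 = 000 → no error.
Read data bits from positions 3,5,6,7: 0100

0100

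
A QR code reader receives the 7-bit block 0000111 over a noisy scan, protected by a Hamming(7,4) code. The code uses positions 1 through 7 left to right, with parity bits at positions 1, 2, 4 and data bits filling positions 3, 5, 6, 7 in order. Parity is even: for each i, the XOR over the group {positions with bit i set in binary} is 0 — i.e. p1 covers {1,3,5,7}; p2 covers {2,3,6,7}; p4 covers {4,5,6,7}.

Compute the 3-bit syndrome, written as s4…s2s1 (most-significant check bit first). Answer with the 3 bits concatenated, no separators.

s1 (pos 1,3,5,7): 0⊕0⊕1⊕1 = 0
s2 (pos 2,3,6,7): 0⊕0⊕1⊕1 = 0
s4 (pos 4,5,6,7): 0⊕1⊕1⊕1 = 1
Syndrome s4…s1 = 100 → error at position 4.

100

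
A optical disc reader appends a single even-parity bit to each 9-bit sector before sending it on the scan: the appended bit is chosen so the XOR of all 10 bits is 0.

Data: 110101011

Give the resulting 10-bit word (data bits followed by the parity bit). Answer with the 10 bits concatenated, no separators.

XOR of the 9 data bits: 1⊕1⊕0⊕1⊕0⊕1⊕0⊕1⊕1 = 0
Parity bit = 0 (so all 10 bits XOR to 0).

1101010110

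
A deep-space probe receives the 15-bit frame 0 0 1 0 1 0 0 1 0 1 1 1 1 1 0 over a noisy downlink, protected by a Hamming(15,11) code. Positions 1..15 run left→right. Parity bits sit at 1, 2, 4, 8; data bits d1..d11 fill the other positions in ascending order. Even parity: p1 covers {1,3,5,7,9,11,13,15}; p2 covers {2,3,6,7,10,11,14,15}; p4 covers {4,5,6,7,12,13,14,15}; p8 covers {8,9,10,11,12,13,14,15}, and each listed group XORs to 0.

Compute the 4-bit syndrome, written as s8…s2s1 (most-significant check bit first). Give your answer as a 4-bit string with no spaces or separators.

0000

s1 (pos 1,3,5,7,9,11,13,15): 0⊕1⊕1⊕0⊕0⊕1⊕1⊕0 = 0
s2 (pos 2,3,6,7,10,11,14,15): 0⊕1⊕0⊕0⊕1⊕1⊕1⊕0 = 0
s4 (pos 4,5,6,7,12,13,14,15): 0⊕1⊕0⊕0⊕1⊕1⊕1⊕0 = 0
s8 (pos 8,9,10,11,12,13,14,15): 1⊕0⊕1⊕1⊕1⊕1⊕1⊕0 = 0
Syndrome s8…s1 = 0000 → no error.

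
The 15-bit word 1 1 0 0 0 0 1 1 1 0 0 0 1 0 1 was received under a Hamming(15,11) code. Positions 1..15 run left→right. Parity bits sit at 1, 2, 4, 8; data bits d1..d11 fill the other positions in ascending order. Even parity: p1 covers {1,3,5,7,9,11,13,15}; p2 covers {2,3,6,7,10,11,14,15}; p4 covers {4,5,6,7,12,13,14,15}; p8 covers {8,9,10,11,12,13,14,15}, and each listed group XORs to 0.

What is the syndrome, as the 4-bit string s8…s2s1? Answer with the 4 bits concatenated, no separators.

s1 (pos 1,3,5,7,9,11,13,15): 1⊕0⊕0⊕1⊕1⊕0⊕1⊕1 = 1
s2 (pos 2,3,6,7,10,11,14,15): 1⊕0⊕0⊕1⊕0⊕0⊕0⊕1 = 1
s4 (pos 4,5,6,7,12,13,14,15): 0⊕0⊕0⊕1⊕0⊕1⊕0⊕1 = 1
s8 (pos 8,9,10,11,12,13,14,15): 1⊕1⊕0⊕0⊕0⊕1⊕0⊕1 = 0
Syndrome s8…s1 = 0111 → error at position 7.

0111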